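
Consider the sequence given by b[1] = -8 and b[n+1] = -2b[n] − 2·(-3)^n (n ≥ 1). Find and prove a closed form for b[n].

Claim: b[n] = (-2)^n + 2·(-3)^n.

Base case: b[1] = -8, and (-2)^1 + 2·(-3)^1 = -2 − 6 = -8.
Assume b[r] = (-2)^r + 2·(-3)^r for some r ≥ 1.
Then b[r+1] = -2b[r] − 2·(-3)^r = -2·((-2)^r + 2·(-3)^r) − 2·(-3)^r = (-2)^{r+1} − 4·(-3)^r − 2·(-3)^r = (-2)^{r+1} − 6·(-3)^r = (-2)^{r+1} + 2·(-3)^{r+1}.
This completes the inductive step, so b[n] = (-2)^n + 2·(-3)^n for all n ≥ 1.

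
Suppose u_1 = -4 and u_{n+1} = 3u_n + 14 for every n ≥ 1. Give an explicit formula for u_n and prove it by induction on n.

Claim: u_n = 3^n − 7.

Base case: u_1 = -4, and 3^1 − 7 = 3 − 7 = -4.
Assume u_k = 3^k − 7 for some k ≥ 1.
Then u_{k+1} = 3u_k + 14 = 3·(3^k − 7) + 14 = 3^{k+1} − 21 + 14 = 3^{k+1} − 7.
Hence u_n = 3^n − 7 for every n ≥ 1, by induction.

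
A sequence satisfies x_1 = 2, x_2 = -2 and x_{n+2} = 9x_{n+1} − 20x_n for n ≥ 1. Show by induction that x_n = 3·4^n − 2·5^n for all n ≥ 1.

Base cases: x_1 = 2 and 3·4^1 − 2·5^1 = 2; x_2 = -2 and 3·4^2 − 2·5^2 = -2.
Assume x_j = 3·4^j − 2·5^j for all 1 ≤ j ≤ r, where r ≥ 2.
Then x_{r+1} = 9x_r − 20x_{r−1} = 9·(3·4^r − 2·5^r) − 20·(3·4^{r−1} − 2·5^{r−1}) = 3·(9·4 − 20)4^{r−1} − 2·(9·5 − 20)5^{r−1} = 48·4^{r−1} − 50·5^{r−1} = 3·4^{r+1} − 2·5^{r+1}.
Hence x_n = 3·4^n − 2·5^n for every n ≥ 1, by strong induction.

x_n = 3·4^n − 2·5^n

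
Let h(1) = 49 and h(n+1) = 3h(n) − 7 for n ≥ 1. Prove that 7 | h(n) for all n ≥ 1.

Base case: h(1) = 49 = 7·7, so 7 | h(1).
Assume 7 | h(j), so h(j) = 7t for some integer t.
Then h(j+1) = 3h(j) − 7 = 3·(7t) − 7 = 7(3t − 1), so 7 | h(j+1).
This completes the inductive step, so 7 | h(n) for all n ≥ 1.

7 | h(n)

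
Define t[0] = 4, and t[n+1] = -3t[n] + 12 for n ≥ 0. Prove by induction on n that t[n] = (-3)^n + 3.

Base case: t[0] = 4, and (-3)^0 + 3 = 1 + 3 = 4.
Assume t[k] = (-3)^k + 3 for some k ≥ 0.
Then t[k+1] = -3t[k] + 12 = -3·((-3)^k + 3) + 12 = -3·(-3)^k − 9 + 12 = (-3)^{k+1} + 3.
This completes the inductive step, so t[n] = (-3)^n + 3 for all n ≥ 0.

t[n] = (-3)^n + 3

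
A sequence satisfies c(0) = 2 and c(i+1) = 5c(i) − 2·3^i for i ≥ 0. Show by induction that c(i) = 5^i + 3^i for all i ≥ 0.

Base case: c(0) = 2, and 5^0 + 3^0 = 1 + 1 = 2.
Assume c(m) = 5^m + 3^m for some m ≥ 0.
Then c(m+1) = 5c(m) − 2·3^m = 5·(5^m + 3^m) − 2·3^m = 5^{m+1} + 5·3^m − 2·3^m = 5^{m+1} + 3·3^m = 5^{m+1} + 3^{m+1}.
Hence c(i) = 5^i + 3^i for every i ≥ 0, by induction.

c(i) = 5^i + 3^i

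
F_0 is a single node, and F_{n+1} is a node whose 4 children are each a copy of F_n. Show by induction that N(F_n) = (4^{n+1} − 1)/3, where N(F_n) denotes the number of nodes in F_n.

Base case: N(F_0) = 1, and (4^{0+1} − 1)/3 = 1.
Assume N(F_r) = (4^{r+1} − 1)/3.
Then N(F_{r+1}) = 1 + 4N(F_r) = 1 + 4·(4^{r+1} − 1)/3 = 1 + (4^{r+2} − 4)/3 = (3 + 4^{r+2} − 4)/3 = (4^{r+2} − 1)/3.
This completes the inductive step, so N(F_n) = (4^{n+1} − 1)/3 for all n ≥ 0.

N(F_n) = (4^{n+1} − 1)/3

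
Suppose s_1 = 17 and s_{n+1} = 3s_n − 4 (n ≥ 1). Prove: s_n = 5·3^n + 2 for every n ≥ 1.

Base case: s_1 = 17, and 5·3^1 + 2 = 15 + 2 = 17.
Assume s_m = 5·3^m + 2 for some m ≥ 1.
Then s_{m+1} = 3s_m − 4 = 3·(5·3^m + 2) − 4 = 15·3^m + 6 − 4 = 5·3^{m+1} + 2.
This completes the inductive step, so s_n = 5·3^n + 2 for all n ≥ 1.

s_n = 5·3^n + 2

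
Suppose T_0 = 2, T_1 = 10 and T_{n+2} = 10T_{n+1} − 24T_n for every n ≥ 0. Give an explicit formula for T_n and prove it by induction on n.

Claim: T_n = 4^n + 6^n.

Base cases: T_0 = 2 and 4^0 + 6^0 = 2; T_1 = 10 and 4^1 + 6^1 = 10.
Assume T_i = 4^i + 6^i for all 0 ≤ i ≤ j, where j ≥ 1.
Then T_{j+1} = 10T_j − 24T_{j−1} = 10·(4^j + 6^j) − 24·(4^{j−1} + 6^{j−1}) = (10·4 − 24)4^{j−1} + (10·6 − 24)6^{j−1} = 16·4^{j−1} + 36·6^{j−1} = 4^{j+1} + 6^{j+1}.
Hence T_n = 4^n + 6^n for every n ≥ 0, by strong induction.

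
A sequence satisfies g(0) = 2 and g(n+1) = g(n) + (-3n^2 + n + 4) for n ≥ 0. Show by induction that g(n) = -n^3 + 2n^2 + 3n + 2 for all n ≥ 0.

Base case: g(0) = 2, and -0^3 + 2·0^2 + 3·0 + 2 = 2.
Assume g(j) = -j^3 + 2j^2 + 3j + 2.
Then g(j+1) = g(j) + (-3j^2 + j + 4) = (-j^3 + 2j^2 + 3j + 2) + (-3j^2 + j + 4) = -j^3 − j^2 + 4j + 6,
and -(j+1)^3 + 2·(j+1)^2 + 3·(j+1) + 2 = -j^3 − j^2 + 4j + 6.
This completes the inductive step, so g(n) = -n^3 + 2n^2 + 3n + 2 for all n ≥ 0.

g(n) = -n^3 + 2n^2 + 3n + 2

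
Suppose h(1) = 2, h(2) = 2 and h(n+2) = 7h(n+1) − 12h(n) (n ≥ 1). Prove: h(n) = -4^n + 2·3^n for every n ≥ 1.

Base cases: h(1) = 2 and -4^1 + 2·3^1 = 2; h(2) = 2 and -4^2 + 2·3^2 = 2.
Assume h(i) = -4^i + 2·3^i for all 1 ≤ i ≤ j, where j ≥ 2.
Then h(j+1) = 7h(j) − 12h(j−1) = 7·(-4^j + 2·3^j) − 12·(-4^{j−1} + 2·3^{j−1}) = -(7·4 − 12)4^{j−1} + 2·(7·3 − 12)3^{j−1} = -16·4^{j−1} + 18·3^{j−1} = -4^{j+1} + 2·3^{j+1}.
This completes the inductive step, so h(n) = -4^n + 2·3^n for all n ≥ 1.

h(n) = -4^n + 2·3^n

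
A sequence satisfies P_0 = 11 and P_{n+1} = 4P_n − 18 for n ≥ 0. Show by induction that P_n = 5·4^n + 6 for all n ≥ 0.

Base case: P_0 = 11, and 5·4^0 + 6 = 5 + 6 = 11.
Assume P_m = 5·4^m + 6 for some m ≥ 0.
Then P_{m+1} = 4P_m − 18 = 4·(5·4^m + 6) − 18 = 20·4^m + 24 − 18 = 5·4^{m+1} + 6.
This completes the inductive step, so P_n = 5·4^n + 6 for all n ≥ 0.

P_n = 5·4^n + 6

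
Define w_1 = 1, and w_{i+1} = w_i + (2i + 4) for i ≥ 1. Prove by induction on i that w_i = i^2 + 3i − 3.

Base case: w_1 = 1, and 1^2 + 3·1 − 3 = 1.
Assume w_r = r^2 + 3r − 3.
Then w_{r+1} = w_r + (2r + 4) = (r^2 + 3r − 3) + (2r + 4) = r^2 + 5r + 1,
and (r+1)^2 + 3·(r+1) − 3 = r^2 + 5r + 1.
Hence w_i = i^2 + 3i − 3 for every i ≥ 1, by induction.

w_i = i^2 + 3i − 3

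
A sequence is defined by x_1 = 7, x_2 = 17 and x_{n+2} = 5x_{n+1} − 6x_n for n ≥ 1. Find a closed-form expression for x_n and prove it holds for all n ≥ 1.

Claim: x_n = 3^n + 2·2^n.

Base cases: x_1 = 7 and 3^1 + 2·2^1 = 7; x_2 = 17 and 3^2 + 2·2^2 = 17.
Assume x_j = 3^j + 2·2^j for all 1 ≤ j ≤ r, where r ≥ 2.
Then x_{r+1} = 5x_r − 6x_{r−1} = 5·(3^r + 2·2^r) − 6·(3^{r−1} + 2·2^{r−1}) = (5·3 − 6)3^{r−1} + 2·(5·2 − 6)2^{r−1} = 9·3^{r−1} + 8·2^{r−1} = 3^{r+1} + 2·2^{r+1}.
Hence x_n = 3^n + 2·2^n for every n ≥ 1, by strong induction.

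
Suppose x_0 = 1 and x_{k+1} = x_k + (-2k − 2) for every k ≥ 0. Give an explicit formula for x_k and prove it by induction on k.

Claim: x_k = -k^2 − k + 1.

Base case: x_0 = 1, and -0^2 − 0 + 1 = 1.
Assume x_j = -j^2 − j + 1.
Then x_{j+1} = x_j + (-2j − 2) = (-j^2 − j + 1) + (-2j − 2) = -j^2 − 3j − 1,
and -(j+1)^2 − (j+1) + 1 = -j^2 − 3j − 1.
By induction, x_k = -k^2 − k + 1 for all k ≥ 0.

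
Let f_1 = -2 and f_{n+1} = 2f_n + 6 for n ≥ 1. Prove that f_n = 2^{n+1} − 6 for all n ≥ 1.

Base case: f_1 = -2, and 2^{1+1} − 6 = 4 − 6 = -2.
Assume f_j = 2^{j+1} − 6 for some j ≥ 1.
Then f_{j+1} = 2f_j + 6 = 2·(2^{j+1} − 6) + 6 = 2^{j+2} − 12 + 6 = 2^{j+2} − 6.
By induction, f_n = 2^{n+1} − 6 for all n ≥ 1.

f_n = 2^{n+1} − 6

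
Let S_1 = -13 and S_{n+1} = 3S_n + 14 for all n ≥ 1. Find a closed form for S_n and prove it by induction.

Claim: S_n = -2·3^n − 7.

Base case: S_1 = -13, and -2·3^1 − 7 = -6 − 7 = -13.
Assume S_m = -2·3^m − 7 for some m ≥ 1.
Then S_{m+1} = 3S_m + 14 = 3·(-2·3^m − 7) + 14 = -6·3^m − 21 + 14 = -2·3^{m+1} − 7.
This completes the inductive step, so S_n = -2·3^n − 7 for all n ≥ 1.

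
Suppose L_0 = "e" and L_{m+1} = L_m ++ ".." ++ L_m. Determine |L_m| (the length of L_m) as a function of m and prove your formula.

Claim: |L_m| = 3·2^m − 2.

Base case: |L_0| = 1, and 3·2^0 − 2 = 1.
Assume |L_k| = 3·2^k − 2.
Then |L_{k+1}| = |L_k| + 2 + |L_k| = 2|L_k| + 2 = 2(3·2^k − 2) + 2 = 3·2^{k+1} − 4 + 2 = 3·2^{k+1} − 2.
So the formula holds for k+1, and by induction |L_m| = 3·2^m − 2 for all m ≥ 0.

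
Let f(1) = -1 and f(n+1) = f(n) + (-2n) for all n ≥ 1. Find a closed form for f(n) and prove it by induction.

Claim: f(n) = -n^2 + n − 1.

Base case: f(1) = -1, and -1^2 + 1 − 1 = -1.
Assume f(r) = -r^2 + r − 1.
Then f(r+1) = f(r) + (-2r) = (-r^2 + r − 1) + (-2r) = -r^2 − r − 1,
and -(r+1)^2 + (r+1) − 1 = -r^2 − r − 1.
This completes the inductive step, so f(n) = -n^2 + n − 1 for all n ≥ 1.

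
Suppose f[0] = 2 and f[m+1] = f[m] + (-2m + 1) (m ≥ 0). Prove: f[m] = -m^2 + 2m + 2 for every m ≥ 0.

Base case: f[0] = 2, and -0^2 + 2·0 + 2 = 2.
Assume f[r] = -r^2 + 2r + 2.
Then f[r+1] = f[r] + (-2r + 1) = (-r^2 + 2r + 2) + (-2r + 1) = -r^2 + 3,
and -(r+1)^2 + 2·(r+1) + 2 = -r^2 + 3.
This completes the inductive step, so f[m] = -m^2 + 2m + 2 for all m ≥ 0.

f[m] = -m^2 + 2m + 2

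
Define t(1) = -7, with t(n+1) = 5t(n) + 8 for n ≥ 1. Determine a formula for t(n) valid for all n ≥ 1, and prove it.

Claim: t(n) = -5^n − 2.

Base case: t(1) = -7, and -5^1 − 2 = -5 − 2 = -7.
Assume t(j) = -5^j − 2 for some j ≥ 1.
Then t(j+1) = 5t(j) + 8 = 5·(-5^j − 2) + 8 = -5^{j+1} − 10 + 8 = -5^{j+1} − 2.
This completes the inductive step, so t(n) = -5^n − 2 for all n ≥ 1.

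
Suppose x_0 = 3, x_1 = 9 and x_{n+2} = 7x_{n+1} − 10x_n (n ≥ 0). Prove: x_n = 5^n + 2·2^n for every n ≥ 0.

Base cases: x_0 = 3 and 5^0 + 2·2^0 = 3; x_1 = 9 and 5^1 + 2·2^1 = 9.
Assume x_j = 5^j + 2·2^j for all 0 ≤ j ≤ m, where m ≥ 1.
Then x_{m+1} = 7x_m − 10x_{m−1} = 7·(5^m + 2·2^m) − 10·(5^{m−1} + 2·2^{m−1}) = (7·5 − 10)5^{m−1} + 2·(7·2 − 10)2^{m−1} = 25·5^{m−1} + 8·2^{m−1} = 5^{m+1} + 2·2^{m+1}.
This completes the inductive step, so x_n = 5^n + 2·2^n for all n ≥ 0.

x_n = 5^n + 2·2^n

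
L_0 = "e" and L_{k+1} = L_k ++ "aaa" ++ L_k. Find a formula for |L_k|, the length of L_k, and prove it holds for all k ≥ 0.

Claim: |L_k| = 2^{k+2} − 3.

Base case: |L_0| = 1, and 2^{0+2} − 3 = 1.
Assume |L_j| = 2^{j+2} − 3.
Then |L_{j+1}| = |L_j| + 3 + |L_j| = 2|L_j| + 3 = 2(2^{j+2} − 3) + 3 = 2^{j+3} − 6 + 3 = 2^{j+3} − 3.
This completes the inductive step, so |L_k| = 2^{k+2} − 3 for all k ≥ 0.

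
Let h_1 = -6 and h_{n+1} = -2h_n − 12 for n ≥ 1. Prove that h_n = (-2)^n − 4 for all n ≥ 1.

Base case: h_1 = -6, and (-2)^1 − 4 = -2 − 4 = -6.
Assume h_r = (-2)^r − 4 for some r ≥ 1.
Then h_{r+1} = -2h_r − 12 = -2·((-2)^r − 4) − 12 = -2·(-2)^r + 8 − 12 = (-2)^{r+1} − 4.
By induction, h_n = (-2)^n − 4 for all n ≥ 1.

h_n = (-2)^n − 4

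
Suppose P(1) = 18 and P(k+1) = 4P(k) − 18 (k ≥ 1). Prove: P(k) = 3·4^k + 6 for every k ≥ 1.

Base case: P(1) = 18, and 3·4^1 + 6 = 12 + 6 = 18.
Assume P(r) = 3·4^r + 6 for some r ≥ 1.
Then P(r+1) = 4P(r) − 18 = 4·(3·4^r + 6) − 18 = 12·4^r + 24 − 18 = 3·4^{r+1} + 6.
Hence P(k) = 3·4^k + 6 for every k ≥ 1, by induction.

P(k) = 3·4^k + 6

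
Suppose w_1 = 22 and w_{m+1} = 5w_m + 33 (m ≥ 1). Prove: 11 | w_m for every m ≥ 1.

Base case: w_1 = 22 = 11·2, so 11 | w_1.
Assume 11 | w_r, so w_r = 11t for some integer t.
Then w_{r+1} = 5w_r + 33 = 5·(11t) + 33 = 11(5t + 3), so 11 | w_{r+1}.
This completes the inductive step, so 11 | w_m for all m ≥ 1.

11 | w_m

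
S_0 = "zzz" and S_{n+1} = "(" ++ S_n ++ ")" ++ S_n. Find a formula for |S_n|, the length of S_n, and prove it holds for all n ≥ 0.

Claim: |S_n| = 5·2^n − 2.

Base case: |S_0| = 3, and 5·2^0 − 2 = 3.
Assume |S_r| = 5·2^r − 2.
Then |S_{r+1}| = 1 + |S_r| + 1 + |S_r| = 2|S_r| + 2 = 2(5·2^r − 2) + 2 = 5·2^{r+1} − 4 + 2 = 5·2^{r+1} − 2.
This completes the inductive step, so |S_n| = 5·2^n − 2 for all n ≥ 0.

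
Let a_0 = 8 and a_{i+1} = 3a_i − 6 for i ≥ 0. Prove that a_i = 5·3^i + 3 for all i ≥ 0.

Base case: a_0 = 8, and 5·3^0 + 3 = 5 + 3 = 8.
Assume a_j = 5·3^j + 3 for some j ≥ 0.
Then a_{j+1} = 3a_j − 6 = 3·(5·3^j + 3) − 6 = 15·3^j + 9 − 6 = 5·3^{j+1} + 3.
By induction, a_i = 5·3^i + 3 for all i ≥ 0.

a_i = 5·3^i + 3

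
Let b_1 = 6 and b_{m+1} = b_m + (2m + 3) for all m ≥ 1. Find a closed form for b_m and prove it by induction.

Claim: b_m = m^2 + 2m + 3.

Base case: b_1 = 6, and 1^2 + 2·1 + 3 = 6.
Assume b_j = j^2 + 2j + 3.
Then b_{j+1} = b_j + (2j + 3) = (j^2 + 2j + 3) + (2j + 3) = j^2 + 4j + 6,
and (j+1)^2 + 2·(j+1) + 3 = j^2 + 4j + 6.
Hence b_m = m^2 + 2m + 3 for every m ≥ 1, by induction.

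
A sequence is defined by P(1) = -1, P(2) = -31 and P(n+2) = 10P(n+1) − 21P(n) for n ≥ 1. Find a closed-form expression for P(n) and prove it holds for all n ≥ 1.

Claim: P(n) = -7^n + 2·3^n.

Base cases: P(1) = -1 and -7^1 + 2·3^1 = -1; P(2) = -31 and -7^2 + 2·3^2 = -31.
Assume P(j) = -7^j + 2·3^j for all 1 ≤ j ≤ m, where m ≥ 2.
Then P(m+1) = 10P(m) − 21P(m−1) = 10·(-7^m + 2·3^m) − 21·(-7^{m−1} + 2·3^{m−1}) = -(10·7 − 21)7^{m−1} + 2·(10·3 − 21)3^{m−1} = -49·7^{m−1} + 18·3^{m−1} = -7^{m+1} + 2·3^{m+1}.
Hence P(n) = -7^n + 2·3^n for every n ≥ 1, by strong induction.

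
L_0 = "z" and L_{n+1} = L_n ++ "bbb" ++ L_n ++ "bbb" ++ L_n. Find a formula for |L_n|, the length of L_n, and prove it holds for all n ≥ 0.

Claim: |L_n| = 4·3^n − 3.

Base case: |L_0| = 1, and 4·3^0 − 3 = 1.
Assume |L_r| = 4·3^r − 3.
Then |L_{r+1}| = 3|L_r| + 6 = 3(4·3^r − 3) + 6 = 4·3^{r+1} − 9 + 6 = 4·3^{r+1} − 3.
This completes the inductive step, so |L_n| = 4·3^n − 3 for all n ≥ 0.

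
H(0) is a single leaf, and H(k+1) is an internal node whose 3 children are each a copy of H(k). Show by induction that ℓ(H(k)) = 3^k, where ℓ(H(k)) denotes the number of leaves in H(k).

Base case: ℓ(H(0)) = 1, and 3^0 = 1.
Assume ℓ(H(r)) = 3^r.
Then ℓ(H(r+1)) = 3·ℓ(H(r)) = 3·3^r = 3^{r+1}.
So the formula holds for r+1, and by induction ℓ(H(k)) = 3^k for all k ≥ 0.

ℓ(H(k)) = 3^k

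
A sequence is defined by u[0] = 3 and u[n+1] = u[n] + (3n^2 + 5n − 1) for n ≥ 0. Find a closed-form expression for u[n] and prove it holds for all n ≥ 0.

Claim: u[n] = n^3 + n^2 − 3n + 3.

Base case: u[0] = 3, and 0^3 + 0^2 − 3·0 + 3 = 3.
Assume u[r] = r^3 + r^2 − 3r + 3.
Then u[r+1] = u[r] + (3r^2 + 5r − 1) = (r^3 + r^2 − 3r + 3) + (3r^2 + 5r − 1) = r^3 + 4r^2 + 2r + 2,
and (r+1)^3 + (r+1)^2 − 3·(r+1) + 3 = r^3 + 4r^2 + 2r + 2.
This completes the inductive step, so u[n] = n^3 + n^2 − 3n + 3 for all n ≥ 0.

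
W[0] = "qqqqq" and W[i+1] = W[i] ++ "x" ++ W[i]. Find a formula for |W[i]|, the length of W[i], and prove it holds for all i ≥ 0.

Claim: |W[i]| = 6·2^i − 1.

Base case: |W[0]| = 5, and 6·2^0 − 1 = 5.
Assume |W[j]| = 6·2^j − 1.
Then |W[j+1]| = |W[j]| + 1 + |W[j]| = 2|W[j]| + 1 = 2(6·2^j − 1) + 1 = 6·2^{j+1} − 2 + 1 = 6·2^{j+1} − 1.
By induction, |W[i]| = 6·2^i − 1 for all i ≥ 0.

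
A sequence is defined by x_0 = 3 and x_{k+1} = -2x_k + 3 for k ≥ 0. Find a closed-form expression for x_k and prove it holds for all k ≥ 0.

Claim: x_k = 2·(-2)^k + 1.

Base case: x_0 = 3, and 2·(-2)^0 + 1 = 2 + 1 = 3.
Assume x_j = 2·(-2)^j + 1 for some j ≥ 0.
Then x_{j+1} = -2x_j + 3 = -2·(2·(-2)^j + 1) + 3 = -4·(-2)^j − 2 + 3 = 2·(-2)^{j+1} + 1.
So the formula holds for j+1, and by induction x_k = 2·(-2)^k + 1 for all k ≥ 0.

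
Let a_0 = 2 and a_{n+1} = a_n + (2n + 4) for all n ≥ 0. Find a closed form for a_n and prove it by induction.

Claim: a_n = n^2 + 3n + 2.

Base case: a_0 = 2, and 0^2 + 3·0 + 2 = 2.
Assume a_k = k^2 + 3k + 2.
Then a_{k+1} = a_k + (2k + 4) = (k^2 + 3k + 2) + (2k + 4) = k^2 + 5k + 6,
and (k+1)^2 + 3·(k+1) + 2 = k^2 + 5k + 6.
By induction, a_n = n^2 + 3n + 2 for all n ≥ 0.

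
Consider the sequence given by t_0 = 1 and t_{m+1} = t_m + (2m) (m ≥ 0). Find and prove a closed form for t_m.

Claim: t_m = m^2 − m + 1.

Base case: t_0 = 1, and 0^2 − 0 + 1 = 1.
Assume t_k = k^2 − k + 1.
Then t_{k+1} = t_k + (2k) = (k^2 − k + 1) + (2k) = k^2 + k + 1,
and (k+1)^2 − (k+1) + 1 = k^2 + k + 1.
This completes the inductive step, so t_m = m^2 − m + 1 for all m ≥ 0.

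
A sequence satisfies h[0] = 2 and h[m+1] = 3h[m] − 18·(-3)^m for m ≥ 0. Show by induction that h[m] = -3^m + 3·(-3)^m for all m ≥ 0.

Base case: h[0] = 2, and -3^0 + 3·(-3)^0 = -1 + 3 = 2.
Assume h[j] = -3^j + 3·(-3)^j for some j ≥ 0.
Then h[j+1] = 3h[j] − 18·(-3)^j = 3·(-3^j + 3·(-3)^j) − 18·(-3)^j = -3^{j+1} + 9·(-3)^j − 18·(-3)^j = -3^{j+1} − 9·(-3)^j = -3^{j+1} + 3·(-3)^{j+1}.
By induction, h[m] = -3^m + 3·(-3)^m for all m ≥ 0.

h[m] = -3^m + 3·(-3)^m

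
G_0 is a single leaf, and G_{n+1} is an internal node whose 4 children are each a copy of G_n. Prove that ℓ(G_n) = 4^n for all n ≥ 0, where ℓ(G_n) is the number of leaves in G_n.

Base case: ℓ(G_0) = 1, and 4^0 = 1.
Assume ℓ(G_m) = 4^m.
Then ℓ(G_{m+1}) = 4·ℓ(G_m) = 4·4^m = 4^{m+1}.
Hence ℓ(G_n) = 4^n for every n ≥ 0, by induction.

ℓ(G_n) = 4^n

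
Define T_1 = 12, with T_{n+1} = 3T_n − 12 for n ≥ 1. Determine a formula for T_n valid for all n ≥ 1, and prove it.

Claim: T_n = 2·3^n + 6.

Base case: T_1 = 12, and 2·3^1 + 6 = 6 + 6 = 12.
Assume T_j = 2·3^j + 6 for some j ≥ 1.
Then T_{j+1} = 3T_j − 12 = 3·(2·3^j + 6) − 12 = 6·3^j + 18 − 12 = 2·3^{j+1} + 6.
This completes the inductive step, so T_n = 2·3^n + 6 for all n ≥ 1.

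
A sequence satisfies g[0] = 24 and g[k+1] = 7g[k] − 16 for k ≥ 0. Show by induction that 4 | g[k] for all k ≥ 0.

Base case: g[0] = 24 = 4·6, so 4 | g[0].
Assume 4 | g[r], so g[r] = 4t for some integer t.
Then g[r+1] = 7g[r] − 16 = 7·(4t) − 16 = 4(7t − 4), so 4 | g[r+1].
By induction, 4 | g[k] for all k ≥ 0.

4 | g[k]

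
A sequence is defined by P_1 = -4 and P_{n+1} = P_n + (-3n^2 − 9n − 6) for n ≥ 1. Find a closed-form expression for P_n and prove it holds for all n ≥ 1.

Claim: P_n = -n^3 − 3n^2 − 2n + 2.

Base case: P_1 = -4, and -1^3 − 3·1^2 − 2·1 + 2 = -4.
Assume P_m = -m^3 − 3m^2 − 2m + 2.
Then P_{m+1} = P_m + (-3m^2 − 9m − 6) = (-m^3 − 3m^2 − 2m + 2) + (-3m^2 − 9m − 6) = -m^3 − 6m^2 − 11m − 4,
and -(m+1)^3 − 3·(m+1)^2 − 2·(m+1) + 2 = -m^3 − 6m^2 − 11m − 4.
Hence P_n = -n^3 − 3n^2 − 2n + 2 for every n ≥ 1, by induction.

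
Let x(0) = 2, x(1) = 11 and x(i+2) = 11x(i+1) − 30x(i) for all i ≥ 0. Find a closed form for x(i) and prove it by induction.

Claim: x(i) = 5^i + 6^i.

Base cases: x(0) = 2 and 5^0 + 6^0 = 2; x(1) = 11 and 5^1 + 6^1 = 11.
Assume x(t) = 5^t + 6^t for all 0 ≤ t ≤ j, where j ≥ 1.
Then x(j+1) = 11x(j) − 30x(j−1) = 11·(5^j + 6^j) − 30·(5^{j−1} + 6^{j−1}) = (11·5 − 30)5^{j−1} + (11·6 − 30)6^{j−1} = 25·5^{j−1} + 36·6^{j−1} = 5^{j+1} + 6^{j+1}.
By strong induction, x(i) = 5^i + 6^i for all i ≥ 0.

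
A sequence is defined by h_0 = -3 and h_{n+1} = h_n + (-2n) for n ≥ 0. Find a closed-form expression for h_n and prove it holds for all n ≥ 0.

Claim: h_n = -n^2 + n − 3.

Base case: h_0 = -3, and -0^2 + 0 − 3 = -3.
Assume h_m = -m^2 + m − 3.
Then h_{m+1} = h_m + (-2m) = (-m^2 + m − 3) + (-2m) = -m^2 − m − 3,
and -(m+1)^2 + (m+1) − 3 = -m^2 − m − 3.
By induction, h_n = -n^2 + n − 3 for all n ≥ 0.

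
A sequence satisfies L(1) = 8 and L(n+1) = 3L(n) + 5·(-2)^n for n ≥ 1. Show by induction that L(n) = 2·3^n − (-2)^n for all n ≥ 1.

Base case: L(1) = 8, and 2·3^1 − (-2)^1 = 6 + 2 = 8.
Assume L(k) = 2·3^k − (-2)^k for some k ≥ 1.
Then L(k+1) = 3L(k) + 5·(-2)^k = 3·(2·3^k − (-2)^k) + 5·(-2)^k = 2·3^{k+1} − 3·(-2)^k + 5·(-2)^k = 2·3^{k+1} + 2·(-2)^k = 2·3^{k+1} − (-2)^{k+1}.
Hence L(n) = 2·3^n − (-2)^n for every n ≥ 1, by induction.

L(n) = 2·3^n − (-2)^n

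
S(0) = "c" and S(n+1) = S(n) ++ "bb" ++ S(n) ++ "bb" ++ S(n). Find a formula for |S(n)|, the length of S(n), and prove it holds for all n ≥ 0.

Claim: |S(n)| = 3^{n+1} − 2.

Base case: |S(0)| = 1, and 3^{0+1} − 2 = 1.
Assume |S(k)| = 3^{k+1} − 2.
Then |S(k+1)| = 3|S(k)| + 4 = 3(3^{k+1} − 2) + 4 = 3^{k+2} − 6 + 4 = 3^{k+2} − 2.
Hence |S(n)| = 3^{n+1} − 2 for every n ≥ 0, by induction.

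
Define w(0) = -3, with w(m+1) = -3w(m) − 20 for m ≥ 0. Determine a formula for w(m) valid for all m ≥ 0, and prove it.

Claim: w(m) = 2·(-3)^m − 5.

Base case: w(0) = -3, and 2·(-3)^0 − 5 = 2 − 5 = -3.
Assume w(j) = 2·(-3)^j − 5 for some j ≥ 0.
Then w(j+1) = -3w(j) − 20 = -3·(2·(-3)^j − 5) − 20 = -6·(-3)^j + 15 − 20 = 2·(-3)^{j+1} − 5.
So the formula holds for j+1, and by induction w(m) = 2·(-3)^m − 5 for all m ≥ 0.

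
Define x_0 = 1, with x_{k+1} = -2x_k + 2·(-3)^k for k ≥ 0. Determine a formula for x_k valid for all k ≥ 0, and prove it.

Claim: x_k = 3·(-2)^k − 2·(-3)^k.

Base case: x_0 = 1, and 3·(-2)^0 − 2·(-3)^0 = 3 − 2 = 1.
Assume x_r = 3·(-2)^r − 2·(-3)^r for some r ≥ 0.
Then x_{r+1} = -2x_r + 2·(-3)^r = -2·(3·(-2)^r − 2·(-3)^r) + 2·(-3)^r = 3·(-2)^{r+1} + 4·(-3)^r + 2·(-3)^r = 3·(-2)^{r+1} + 6·(-3)^r = 3·(-2)^{r+1} − 2·(-3)^{r+1}.
This completes the inductive step, so x_k = 3·(-2)^k − 2·(-3)^k for all k ≥ 0.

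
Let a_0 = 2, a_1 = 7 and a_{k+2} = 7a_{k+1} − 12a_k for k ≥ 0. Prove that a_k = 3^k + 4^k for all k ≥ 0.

Base cases: a_0 = 2 and 3^0 + 4^0 = 2; a_1 = 7 and 3^1 + 4^1 = 7.
Assume a_j = 3^j + 4^j for all 0 ≤ j ≤ r, where r ≥ 1.
Then a_{r+1} = 7a_r − 12a_{r−1} = 7·(3^r + 4^r) − 12·(3^{r−1} + 4^{r−1}) = (7·3 − 12)3^{r−1} + (7·4 − 12)4^{r−1} = 9·3^{r−1} + 16·4^{r−1} = 3^{r+1} + 4^{r+1}.
Hence a_k = 3^k + 4^k for every k ≥ 0, by strong induction.

a_k = 3^k + 4^k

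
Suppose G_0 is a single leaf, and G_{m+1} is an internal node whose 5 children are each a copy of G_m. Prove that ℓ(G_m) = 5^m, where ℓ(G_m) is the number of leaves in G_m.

Base case: ℓ(G_0) = 1, and 5^0 = 1.
Assume ℓ(G_k) = 5^k.
Then ℓ(G_{k+1}) = 5·ℓ(G_k) = 5·5^k = 5^{k+1}.
This completes the inductive step, so ℓ(G_m) = 5^m for all m ≥ 0.

ℓ(G_m) = 5^m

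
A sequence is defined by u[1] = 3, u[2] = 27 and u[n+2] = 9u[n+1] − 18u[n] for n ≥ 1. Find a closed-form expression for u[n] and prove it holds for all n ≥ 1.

Claim: u[n] = 6^n − 3^n.

Base cases: u[1] = 3 and 6^1 − 3^1 = 3; u[2] = 27 and 6^2 − 3^2 = 27.
Assume u[j] = 6^j − 3^j for all 1 ≤ j ≤ r, where r ≥ 2.
Then u[r+1] = 9u[r] − 18u[r−1] = 9·(6^r − 3^r) − 18·(6^{r−1} − 3^{r−1}) = (9·6 − 18)6^{r−1} − (9·3 − 18)3^{r−1} = 36·6^{r−1} − 9·3^{r−1} = 6^{r+1} − 3^{r+1}.
So the formula holds for r+1, and by strong induction u[n] = 6^n − 3^n for all n ≥ 1.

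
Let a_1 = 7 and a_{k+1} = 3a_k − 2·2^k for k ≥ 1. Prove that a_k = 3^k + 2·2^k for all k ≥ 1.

Base case: a_1 = 7, and 3^1 + 2·2^1 = 3 + 4 = 7.
Assume a_m = 3^m + 2·2^m for some m ≥ 1.
Then a_{m+1} = 3a_m − 2·2^m = 3·(3^m + 2·2^m) − 2·2^m = 3^{m+1} + 6·2^m − 2·2^m = 3^{m+1} + 4·2^m = 3^{m+1} + 2·2^{m+1}.
So the formula holds for m+1, and by induction a_k = 3^k + 2·2^k for all k ≥ 1.

a_k = 3^k + 2·2^k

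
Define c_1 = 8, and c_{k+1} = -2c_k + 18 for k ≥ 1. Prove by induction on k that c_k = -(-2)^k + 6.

Base case: c_1 = 8, and -(-2)^1 + 6 = 2 + 6 = 8.
Assume c_r = -(-2)^r + 6 for some r ≥ 1.
Then c_{r+1} = -2c_r + 18 = -2·(-(-2)^r + 6) + 18 = 2·(-2)^r − 12 + 18 = -(-2)^{r+1} + 6.
Hence c_k = -(-2)^k + 6 for every k ≥ 1, by induction.

c_k = -(-2)^k + 6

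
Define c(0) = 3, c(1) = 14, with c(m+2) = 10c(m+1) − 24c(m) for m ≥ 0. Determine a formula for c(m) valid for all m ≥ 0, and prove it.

Claim: c(m) = 2·4^m + 6^m.

Base cases: c(0) = 3 and 2·4^0 + 6^0 = 3; c(1) = 14 and 2·4^1 + 6^1 = 14.
Assume c(j) = 2·4^j + 6^j for all 0 ≤ j ≤ k, where k ≥ 1.
Then c(k+1) = 10c(k) − 24c(k−1) = 10·(2·4^k + 6^k) − 24·(2·4^{k−1} + 6^{k−1}) = 2·(10·4 − 24)4^{k−1} + (10·6 − 24)6^{k−1} = 32·4^{k−1} + 36·6^{k−1} = 2·4^{k+1} + 6^{k+1}.
Hence c(m) = 2·4^m + 6^m for every m ≥ 0, by strong induction.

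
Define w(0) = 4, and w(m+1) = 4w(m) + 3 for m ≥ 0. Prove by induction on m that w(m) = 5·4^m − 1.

Base case: w(0) = 4, and 5·4^0 − 1 = 5 − 1 = 4.
Assume w(j) = 5·4^j − 1 for some j ≥ 0.
Then w(j+1) = 4w(j) + 3 = 4·(5·4^j − 1) + 3 = 20·4^j − 4 + 3 = 5·4^{j+1} − 1.
So the formula holds for j+1, and by induction w(m) = 5·4^m − 1 for all m ≥ 0.

w(m) = 5·4^m − 1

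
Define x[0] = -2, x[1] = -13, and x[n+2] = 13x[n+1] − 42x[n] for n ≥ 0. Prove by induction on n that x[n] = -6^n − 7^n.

Base cases: x[0] = -2 and -6^0 − 7^0 = -2; x[1] = -13 and -6^1 − 7^1 = -13.
Assume x[j] = -6^j − 7^j for all 0 ≤ j ≤ k, where k ≥ 1.
Then x[k+1] = 13x[k] − 42x[k−1] = 13·(-6^k − 7^k) − 42·(-6^{k−1} − 7^{k−1}) = -(13·6 − 42)6^{k−1} − (13·7 − 42)7^{k−1} = -36·6^{k−1} − 49·7^{k−1} = -6^{k+1} − 7^{k+1}.
By strong induction, x[n] = -6^n − 7^n for all n ≥ 0.

x[n] = -6^n − 7^n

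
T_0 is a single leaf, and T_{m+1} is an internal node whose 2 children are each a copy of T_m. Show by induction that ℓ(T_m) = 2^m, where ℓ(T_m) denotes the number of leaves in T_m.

Base case: ℓ(T_0) = 1, and 2^0 = 1.
Assume ℓ(T_k) = 2^k.
Then ℓ(T_{k+1}) = 2·ℓ(T_k) = 2·2^k = 2^{k+1}.
So the formula holds for k+1, and by induction ℓ(T_m) = 2^m for all m ≥ 0.

ℓ(T_m) = 2^m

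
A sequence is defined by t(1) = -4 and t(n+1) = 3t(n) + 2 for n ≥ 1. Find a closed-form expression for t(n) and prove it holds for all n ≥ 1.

Claim: t(n) = -3^n − 1.

Base case: t(1) = -4, and -3^1 − 1 = -3 − 1 = -4.
Assume t(j) = -3^j − 1 for some j ≥ 1.
Then t(j+1) = 3t(j) + 2 = 3·(-3^j − 1) + 2 = -3^{j+1} − 3 + 2 = -3^{j+1} − 1.
So the formula holds for j+1, and by induction t(n) = -3^n − 1 for all n ≥ 1.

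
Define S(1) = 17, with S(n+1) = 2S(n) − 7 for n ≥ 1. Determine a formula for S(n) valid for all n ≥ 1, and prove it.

Claim: S(n) = 5·2^n + 7.

Base case: S(1) = 17, and 5·2^1 + 7 = 10 + 7 = 17.
Assume S(m) = 5·2^m + 7 for some m ≥ 1.
Then S(m+1) = 2S(m) − 7 = 2·(5·2^m + 7) − 7 = 10·2^m + 14 − 7 = 5·2^{m+1} + 7.
Hence S(n) = 5·2^n + 7 for every n ≥ 1, by induction.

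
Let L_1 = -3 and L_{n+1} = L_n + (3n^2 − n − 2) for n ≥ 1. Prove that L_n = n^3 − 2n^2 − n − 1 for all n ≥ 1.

Base case: L_1 = -3, and 1^3 − 2·1^2 − 1 − 1 = -3.
Assume L_k = k^3 − 2k^2 − k − 1.
Then L_{k+1} = L_k + (3k^2 − k − 2) = (k^3 − 2k^2 − k − 1) + (3k^2 − k − 2) = k^3 + k^2 − 2k − 3,
and (k+1)^3 − 2·(k+1)^2 − (k+1) − 1 = k^3 + k^2 − 2k − 3.
By induction, L_n = n^3 − 2n^2 − n − 1 for all n ≥ 1.

L_n = n^3 − 2n^2 − n − 1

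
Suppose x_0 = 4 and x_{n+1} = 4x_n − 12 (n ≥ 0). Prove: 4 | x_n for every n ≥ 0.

Base case: x_0 = 4 = 4·1, so 4 | x_0.
Assume 4 | x_m, so x_m = 4t for some integer t.
Then x_{m+1} = 4x_m − 12 = 4·(4t) − 12 = 4(4t − 3), so 4 | x_{m+1}.
By induction, 4 | x_n for all n ≥ 0.

4 | x_n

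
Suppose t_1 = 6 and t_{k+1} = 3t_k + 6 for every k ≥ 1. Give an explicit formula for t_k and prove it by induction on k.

Claim: t_k = 3^{k+1} − 3.

Base case: t_1 = 6, and 3^{1+1} − 3 = 9 − 3 = 6.
Assume t_j = 3^{j+1} − 3 for some j ≥ 1.
Then t_{j+1} = 3t_j + 6 = 3·(3^{j+1} − 3) + 6 = 3^{j+2} − 9 + 6 = 3^{j+2} − 3.
By induction, t_k = 3^{k+1} − 3 for all k ≥ 1.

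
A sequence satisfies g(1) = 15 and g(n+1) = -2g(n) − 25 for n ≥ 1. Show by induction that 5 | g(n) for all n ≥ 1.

Base case: g(1) = 15 = 5·3, so 5 | g(1).
Assume 5 | g(j), so g(j) = 5t for some integer t.
Then g(j+1) = -2g(j) − 25 = -2·(5t) − 25 = 5(-2t − 5), so 5 | g(j+1).
Hence 5 | g(n) for every n ≥ 1, by induction.

5 | g(n)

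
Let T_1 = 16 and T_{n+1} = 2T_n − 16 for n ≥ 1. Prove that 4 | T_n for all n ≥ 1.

Base case: T_1 = 16 = 4·4, so 4 | T_1.
Assume 4 | T_r, so T_r = 4t for some integer t.
Then T_{r+1} = 2T_r − 16 = 2·(4t) − 16 = 4(2t − 4), so 4 | T_{r+1}.
By induction, 4 | T_n for all n ≥ 1.

4 | T_n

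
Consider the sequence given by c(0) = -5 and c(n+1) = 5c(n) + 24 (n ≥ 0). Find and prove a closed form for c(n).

Claim: c(n) = 5^n − 6.

Base case: c(0) = -5, and 5^0 − 6 = 1 − 6 = -5.
Assume c(k) = 5^k − 6 for some k ≥ 0.
Then c(k+1) = 5c(k) + 24 = 5·(5^k − 6) + 24 = 5^{k+1} − 30 + 24 = 5^{k+1} − 6.
This completes the inductive step, so c(n) = 5^n − 6 for all n ≥ 0.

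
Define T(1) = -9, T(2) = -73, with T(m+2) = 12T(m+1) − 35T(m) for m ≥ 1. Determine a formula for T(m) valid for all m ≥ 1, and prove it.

Claim: T(m) = 5^m − 2·7^m.

Base cases: T(1) = -9 and 5^1 − 2·7^1 = -9; T(2) = -73 and 5^2 − 2·7^2 = -73.
Assume T(i) = 5^i − 2·7^i for all 1 ≤ i ≤ j, where j ≥ 2.
Then T(j+1) = 12T(j) − 35T(j−1) = 12·(5^j − 2·7^j) − 35·(5^{j−1} − 2·7^{j−1}) = (12·5 − 35)5^{j−1} − 2·(12·7 − 35)7^{j−1} = 25·5^{j−1} − 98·7^{j−1} = 5^{j+1} − 2·7^{j+1}.
Hence T(m) = 5^m − 2·7^m for every m ≥ 1, by strong induction.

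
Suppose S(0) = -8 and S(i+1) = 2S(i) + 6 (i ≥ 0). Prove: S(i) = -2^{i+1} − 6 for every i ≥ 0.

Base case: S(0) = -8, and -2^{0+1} − 6 = -2 − 6 = -8.
Assume S(k) = -2^{k+1} − 6 for some k ≥ 0.
Then S(k+1) = 2S(k) + 6 = 2·(-2^{k+1} − 6) + 6 = -2^{k+2} − 12 + 6 = -2^{k+2} − 6.
So the formula holds for k+1, and by induction S(i) = -2^{i+1} − 6 for all i ≥ 0.

S(i) = -2^{i+1} − 6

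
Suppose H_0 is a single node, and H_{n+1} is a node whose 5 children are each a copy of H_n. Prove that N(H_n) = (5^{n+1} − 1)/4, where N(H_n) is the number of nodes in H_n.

Base case: N(H_0) = 1, and (5^{0+1} − 1)/4 = 1.
Assume N(H_r) = (5^{r+1} − 1)/4.
Then N(H_{r+1}) = 1 + 5N(H_r) = 1 + 5·(5^{r+1} − 1)/4 = 1 + (5^{r+2} − 5)/4 = (4 + 5^{r+2} − 5)/4 = (5^{r+2} − 1)/4.
This completes the inductive step, so N(H_n) = (5^{n+1} − 1)/4 for all n ≥ 0.

N(H_n) = (5^{n+1} − 1)/4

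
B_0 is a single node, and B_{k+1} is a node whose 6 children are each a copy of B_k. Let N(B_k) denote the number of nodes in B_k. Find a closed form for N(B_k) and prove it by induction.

Claim: N(B_k) = (6^{k+1} − 1)/5.

Base case: N(B_0) = 1, and (6^{0+1} − 1)/5 = 1.
Assume N(B_m) = (6^{m+1} − 1)/5.
Then N(B_{m+1}) = 1 + 6N(B_m) = 1 + 6·(6^{m+1} − 1)/5 = 1 + (6^{m+2} − 6)/5 = (5 + 6^{m+2} − 6)/5 = (6^{m+2} − 1)/5.
So the formula holds for m+1, and by induction N(B_k) = (6^{k+1} − 1)/5 for all k ≥ 0.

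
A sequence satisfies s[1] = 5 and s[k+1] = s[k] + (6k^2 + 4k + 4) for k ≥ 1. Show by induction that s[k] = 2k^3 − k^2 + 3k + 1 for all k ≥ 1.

Base case: s[1] = 5, and 2·1^3 − 1^2 + 3·1 + 1 = 5.
Assume s[r] = 2r^3 − r^2 + 3r + 1.
Then s[r+1] = s[r] + (6r^2 + 4r + 4) = (2r^3 − r^2 + 3r + 1) + (6r^2 + 4r + 4) = 2r^3 + 5r^2 + 7r + 5,
and 2·(r+1)^3 − (r+1)^2 + 3·(r+1) + 1 = 2r^3 + 5r^2 + 7r + 5.
Hence s[k] = 2k^3 − k^2 + 3k + 1 for every k ≥ 1, by induction.

s[k] = 2k^3 − k^2 + 3k + 1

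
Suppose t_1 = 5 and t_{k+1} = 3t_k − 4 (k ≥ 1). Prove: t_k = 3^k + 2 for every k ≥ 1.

Base case: t_1 = 5, and 3^1 + 2 = 3 + 2 = 5.
Assume t_r = 3^r + 2 for some r ≥ 1.
Then t_{r+1} = 3t_r − 4 = 3·(3^r + 2) − 4 = 3^{r+1} + 6 − 4 = 3^{r+1} + 2.
By induction, t_k = 3^k + 2 for all k ≥ 1.

t_k = 3^k + 2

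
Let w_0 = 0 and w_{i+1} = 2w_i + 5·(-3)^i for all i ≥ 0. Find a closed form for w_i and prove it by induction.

Claim: w_i = 2^i − (-3)^i.

Base case: w_0 = 0, and 2^0 − (-3)^0 = 1 − 1 = 0.
Assume w_r = 2^r − (-3)^r for some r ≥ 0.
Then w_{r+1} = 2w_r + 5·(-3)^r = 2·(2^r − (-3)^r) + 5·(-3)^r = 2^{r+1} − 2·(-3)^r + 5·(-3)^r = 2^{r+1} + 3·(-3)^r = 2^{r+1} − (-3)^{r+1}.
So the formula holds for r+1, and by induction w_i = 2^i − (-3)^i for all i ≥ 0.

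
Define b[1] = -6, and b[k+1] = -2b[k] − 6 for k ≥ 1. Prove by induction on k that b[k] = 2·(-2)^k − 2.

Base case: b[1] = -6, and 2·(-2)^1 − 2 = -4 − 2 = -6.
Assume b[j] = 2·(-2)^j − 2 for some j ≥ 1.
Then b[j+1] = -2b[j] − 6 = -2·(2·(-2)^j − 2) − 6 = -4·(-2)^j + 4 − 6 = 2·(-2)^{j+1} − 2.
Hence b[k] = 2·(-2)^k − 2 for every k ≥ 1, by induction.

b[k] = 2·(-2)^k − 2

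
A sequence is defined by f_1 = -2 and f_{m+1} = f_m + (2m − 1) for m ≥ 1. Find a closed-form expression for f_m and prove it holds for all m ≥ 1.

Claim: f_m = m^2 − 2m − 1.

Base case: f_1 = -2, and 1^2 − 2·1 − 1 = -2.
Assume f_r = r^2 − 2r − 1.
Then f_{r+1} = f_r + (2r − 1) = (r^2 − 2r − 1) + (2r − 1) = r^2 − 2,
and (r+1)^2 − 2·(r+1) − 1 = r^2 − 2.
By induction, f_m = m^2 − 2m − 1 for all m ≥ 1.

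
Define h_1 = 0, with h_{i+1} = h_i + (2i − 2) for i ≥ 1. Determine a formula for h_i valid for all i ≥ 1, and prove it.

Claim: h_i = i^2 − 3i + 2.

Base case: h_1 = 0, and 1^2 − 3·1 + 2 = 0.
Assume h_k = k^2 − 3k + 2.
Then h_{k+1} = h_k + (2k − 2) = (k^2 − 3k + 2) + (2k − 2) = k^2 − k,
and (k+1)^2 − 3·(k+1) + 2 = k^2 − k.
Hence h_i = i^2 − 3i + 2 for every i ≥ 1, by induction.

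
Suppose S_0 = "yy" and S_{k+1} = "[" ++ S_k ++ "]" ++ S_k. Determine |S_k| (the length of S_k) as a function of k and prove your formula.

Claim: |S_k| = 2^{k+2} − 2.

Base case: |S_0| = 2, and 2^{0+2} − 2 = 2.
Assume |S_j| = 2^{j+2} − 2.
Then |S_{j+1}| = 1 + |S_j| + 1 + |S_j| = 2|S_j| + 2 = 2(2^{j+2} − 2) + 2 = 2^{j+3} − 4 + 2 = 2^{j+3} − 2.
So the formula holds for j+1, and by induction |S_k| = 2^{k+2} − 2 for all k ≥ 0.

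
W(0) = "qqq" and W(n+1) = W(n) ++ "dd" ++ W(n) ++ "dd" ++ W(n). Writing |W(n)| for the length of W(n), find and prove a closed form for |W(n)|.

Claim: |W(n)| = 5·3^n − 2.

Base case: |W(0)| = 3, and 5·3^0 − 2 = 3.
Assume |W(m)| = 5·3^m − 2.
Then |W(m+1)| = 3|W(m)| + 4 = 3(5·3^m − 2) + 4 = 5·3^{m+1} − 6 + 4 = 5·3^{m+1} − 2.
Hence |W(n)| = 5·3^n − 2 for every n ≥ 0, by induction.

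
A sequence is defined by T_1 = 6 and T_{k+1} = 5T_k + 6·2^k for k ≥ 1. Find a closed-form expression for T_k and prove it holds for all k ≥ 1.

Claim: T_k = 2·5^k − 2·2^k.

Base case: T_1 = 6, and 2·5^1 − 2·2^1 = 10 − 4 = 6.
Assume T_j = 2·5^j − 2·2^j for some j ≥ 1.
Then T_{j+1} = 5T_j + 6·2^j = 5·(2·5^j − 2·2^j) + 6·2^j = 2·5^{j+1} − 10·2^j + 6·2^j = 2·5^{j+1} − 4·2^j = 2·5^{j+1} − 2·2^{j+1}.
By induction, T_k = 2·5^k − 2·2^k for all k ≥ 1.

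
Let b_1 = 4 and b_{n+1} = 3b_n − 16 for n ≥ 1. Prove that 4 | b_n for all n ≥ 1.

Base case: b_1 = 4 = 4·1, so 4 | b_1.
Assume 4 | b_j, so b_j = 4t for some integer t.
Then b_{j+1} = 3b_j − 16 = 3·(4t) − 16 = 4(3t − 4), so 4 | b_{j+1}.
Hence 4 | b_n for every n ≥ 1, by induction.

4 | b_n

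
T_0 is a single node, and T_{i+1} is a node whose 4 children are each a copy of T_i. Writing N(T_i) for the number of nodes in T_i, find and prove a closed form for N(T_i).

Claim: N(T_i) = (4^{i+1} − 1)/3.

Base case: N(T_0) = 1, and (4^{0+1} − 1)/3 = 1.
Assume N(T_r) = (4^{r+1} − 1)/3.
Then N(T_{r+1}) = 1 + 4N(T_r) = 1 + 4·(4^{r+1} − 1)/3 = 1 + (4^{r+2} − 4)/3 = (3 + 4^{r+2} − 4)/3 = (4^{r+2} − 1)/3.
Hence N(T_i) = (4^{i+1} − 1)/3 for every i ≥ 0, by induction.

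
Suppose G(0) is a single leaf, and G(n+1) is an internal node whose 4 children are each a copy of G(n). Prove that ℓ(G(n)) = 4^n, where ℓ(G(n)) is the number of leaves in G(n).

Base case: ℓ(G(0)) = 1, and 4^0 = 1.
Assume ℓ(G(m)) = 4^m.
Then ℓ(G(m+1)) = 4·ℓ(G(m)) = 4·4^m = 4^{m+1}.
So the formula holds for m+1, and by induction ℓ(G(n)) = 4^n for all n ≥ 0.

ℓ(G(n)) = 4^n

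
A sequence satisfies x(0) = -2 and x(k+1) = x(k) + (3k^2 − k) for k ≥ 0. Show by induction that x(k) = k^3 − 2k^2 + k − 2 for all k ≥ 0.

Base case: x(0) = -2, and 0^3 − 2·0^2 + 0 − 2 = -2.
Assume x(j) = j^3 − 2j^2 + j − 2.
Then x(j+1) = x(j) + (3j^2 − j) = (j^3 − 2j^2 + j − 2) + (3j^2 − j) = j^3 + j^2 − 2,
and (j+1)^3 − 2·(j+1)^2 + (j+1) − 2 = j^3 + j^2 − 2.
Hence x(k) = k^3 − 2k^2 + k − 2 for every k ≥ 0, by induction.

x(k) = k^3 − 2k^2 + k − 2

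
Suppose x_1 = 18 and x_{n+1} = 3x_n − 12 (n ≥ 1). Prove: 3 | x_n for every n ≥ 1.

Base case: x_1 = 18 = 3·6, so 3 | x_1.
Assume 3 | x_m, so x_m = 3t for some integer t.
Then x_{m+1} = 3x_m − 12 = 3·(3t) − 12 = 3(3t − 4), so 3 | x_{m+1}.
Hence 3 | x_n for every n ≥ 1, by induction.

3 | x_n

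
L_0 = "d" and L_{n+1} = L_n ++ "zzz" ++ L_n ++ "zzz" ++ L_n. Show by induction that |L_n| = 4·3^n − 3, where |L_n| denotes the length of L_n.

Base case: |L_0| = 1, and 4·3^0 − 3 = 1.
Assume |L_m| = 4·3^m − 3.
Then |L_{m+1}| = 3|L_m| + 6 = 3(4·3^m − 3) + 6 = 4·3^{m+1} − 9 + 6 = 4·3^{m+1} − 3.
So the formula holds for m+1, and by induction |L_n| = 4·3^n − 3 for all n ≥ 0.

|L_n| = 4·3^n − 3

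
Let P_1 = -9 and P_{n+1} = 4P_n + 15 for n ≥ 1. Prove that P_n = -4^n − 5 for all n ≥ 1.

Base case: P_1 = -9, and -4^1 − 5 = -4 − 5 = -9.
Assume P_r = -4^r − 5 for some r ≥ 1.
Then P_{r+1} = 4P_r + 15 = 4·(-4^r − 5) + 15 = -4^{r+1} − 20 + 15 = -4^{r+1} − 5.
By induction, P_n = -4^n − 5 for all n ≥ 1.

P_n = -4^n − 5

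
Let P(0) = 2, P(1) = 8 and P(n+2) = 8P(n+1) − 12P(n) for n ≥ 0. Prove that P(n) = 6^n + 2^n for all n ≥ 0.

Base cases: P(0) = 2 and 6^0 + 2^0 = 2; P(1) = 8 and 6^1 + 2^1 = 8.
Assume P(i) = 6^i + 2^i for all 0 ≤ i ≤ j, where j ≥ 1.
Then P(j+1) = 8P(j) − 12P(j−1) = 8·(6^j + 2^j) − 12·(6^{j−1} + 2^{j−1}) = (8·6 − 12)6^{j−1} + (8·2 − 12)2^{j−1} = 36·6^{j−1} + 4·2^{j−1} = 6^{j+1} + 2^{j+1}.
So the formula holds for j+1, and by strong induction P(n) = 6^n + 2^n for all n ≥ 0.

P(n) = 6^n + 2^n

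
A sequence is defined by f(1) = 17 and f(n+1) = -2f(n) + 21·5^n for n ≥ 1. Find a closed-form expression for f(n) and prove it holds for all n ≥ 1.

Claim: f(n) = -(-2)^n + 3·5^n.

Base case: f(1) = 17, and -(-2)^1 + 3·5^1 = 2 + 15 = 17.
Assume f(j) = -(-2)^j + 3·5^j for some j ≥ 1.
Then f(j+1) = -2f(j) + 21·5^j = -2·(-(-2)^j + 3·5^j) + 21·5^j = -(-2)^{j+1} − 6·5^j + 21·5^j = -(-2)^{j+1} + 15·5^j = -(-2)^{j+1} + 3·5^{j+1}.
By induction, f(n) = -(-2)^n + 3·5^n for all n ≥ 1.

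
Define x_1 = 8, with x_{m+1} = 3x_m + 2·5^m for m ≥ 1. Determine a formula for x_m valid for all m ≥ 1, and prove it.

Claim: x_m = 3^m + 5^m.

Base case: x_1 = 8, and 3^1 + 5^1 = 3 + 5 = 8.
Assume x_j = 3^j + 5^j for some j ≥ 1.
Then x_{j+1} = 3x_j + 2·5^j = 3·(3^j + 5^j) + 2·5^j = 3^{j+1} + 3·5^j + 2·5^j = 3^{j+1} + 5·5^j = 3^{j+1} + 5^{j+1}.
This completes the inductive step, so x_m = 3^m + 5^m for all m ≥ 1.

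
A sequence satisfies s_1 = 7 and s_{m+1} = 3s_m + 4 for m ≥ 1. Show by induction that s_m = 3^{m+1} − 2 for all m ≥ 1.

Base case: s_1 = 7, and 3^{1+1} − 2 = 9 − 2 = 7.
Assume s_k = 3^{k+1} − 2 for some k ≥ 1.
Then s_{k+1} = 3s_k + 4 = 3·(3^{k+1} − 2) + 4 = 3^{k+2} − 6 + 4 = 3^{k+2} − 2.
This completes the inductive step, so s_m = 3^{m+1} − 2 for all m ≥ 1.

s_m = 3^{m+1} − 2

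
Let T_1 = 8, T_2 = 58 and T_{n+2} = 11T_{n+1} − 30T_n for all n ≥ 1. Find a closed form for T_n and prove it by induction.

Claim: T_n = 3·6^n − 2·5^n.

Base cases: T_1 = 8 and 3·6^1 − 2·5^1 = 8; T_2 = 58 and 3·6^2 − 2·5^2 = 58.
Assume T_i = 3·6^i − 2·5^i for all 1 ≤ i ≤ j, where j ≥ 2.
Then T_{j+1} = 11T_j − 30T_{j−1} = 11·(3·6^j − 2·5^j) − 30·(3·6^{j−1} − 2·5^{j−1}) = 3·(11·6 − 30)6^{j−1} − 2·(11·5 − 30)5^{j−1} = 108·6^{j−1} − 50·5^{j−1} = 3·6^{j+1} − 2·5^{j+1}.
This completes the inductive step, so T_n = 3·6^n − 2·5^n for all n ≥ 1.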